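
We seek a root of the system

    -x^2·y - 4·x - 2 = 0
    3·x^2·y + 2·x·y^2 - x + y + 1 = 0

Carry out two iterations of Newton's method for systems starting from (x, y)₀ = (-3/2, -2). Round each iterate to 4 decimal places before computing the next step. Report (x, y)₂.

(-0.4884, -1.1734)

At (-3/2, -2): F = (8.5000, -25.0000).
Jacobian J = [[-2·x·y - 4, -x^2], [6·x·y + 2·y^2 - 1, 3·x^2 + 4·x·y + 1]].
At the point, J = [[-10.0000, -2.2500], [25.0000, 19.7500]] (det J = -141.2500).
Solving J·Δ = −F gives Δ = (0.7903, 0.2655).
Then the next iterate is (x, y)₁ = (-0.7097, -1.7345).
Round to (-0.7097, -1.7345) and repeat: F = (1.712423, -6.915919), J = [[-6.461949, -0.503674], [12.402828, 7.434921]].
Δ = (0.2213, 0.5611), so (x, y)₂ = (-0.4884, -1.1734).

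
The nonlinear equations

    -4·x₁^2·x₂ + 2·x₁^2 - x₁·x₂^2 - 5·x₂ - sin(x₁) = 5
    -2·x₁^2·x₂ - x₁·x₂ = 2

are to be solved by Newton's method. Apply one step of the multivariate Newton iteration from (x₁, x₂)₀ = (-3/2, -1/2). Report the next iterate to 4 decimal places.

At (-3/2, -1/2): F = (7.872495, -0.5000).
Jacobian J = [[-8·x₁·x₂ + 4·x₁ - x₂^2 - cos(x₁), -4·x₁^2 - 2·x₁·x₂ - 5], [-4·x₁·x₂ - x₂, -2·x₁^2 - x₁]].
At the point, J = [[-12.320737, -15.5000], [-2.5000, -3.0000]] (det J = -1.787788).
Solving J·Δ = −F gives Δ = (-17.5454, 14.4545).
Then the next iterate is (x₁, x₂)₁ = (-19.0454, 13.9545).

(-19.0454, 13.9545)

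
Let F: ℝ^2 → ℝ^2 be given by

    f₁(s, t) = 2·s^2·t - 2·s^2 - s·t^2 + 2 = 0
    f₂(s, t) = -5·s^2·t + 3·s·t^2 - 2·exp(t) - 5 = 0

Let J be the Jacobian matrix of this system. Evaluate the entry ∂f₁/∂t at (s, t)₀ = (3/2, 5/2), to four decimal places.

-3.0000

∂f₁/∂t = 2·s^2 - 2·s·t.
At (3/2, 5/2) this is -3.0000.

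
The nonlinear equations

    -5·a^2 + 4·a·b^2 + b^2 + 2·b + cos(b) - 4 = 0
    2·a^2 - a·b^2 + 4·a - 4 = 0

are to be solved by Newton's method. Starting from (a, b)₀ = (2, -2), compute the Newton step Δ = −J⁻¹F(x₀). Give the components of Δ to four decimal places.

(-0.8294, 0.3294)

At (2, -2): F = (7.583853, 4.0000).
Jacobian J = [[-10·a + 4·b^2, 8·a·b + 2·b - sin(b) + 2], [4·a - b^2 + 4, -2·a·b]].
At the point, J = [[-4.0000, -33.090703], [8.0000, 8.0000]] (det J = 232.725621).
Solving J·Δ = −F gives Δ = (-0.8294, 0.3294).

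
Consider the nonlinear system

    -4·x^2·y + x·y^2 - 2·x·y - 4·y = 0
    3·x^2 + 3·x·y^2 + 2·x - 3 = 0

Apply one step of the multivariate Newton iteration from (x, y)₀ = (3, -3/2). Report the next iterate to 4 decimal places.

(0.9902, -1.6301)

At (3, -3/2): F = (75.7500, 50.2500).
Jacobian J = [[-8·x·y + y^2 - 2·y, -4·x^2 + 2·x·y - 2·x - 4], [6·x + 3·y^2 + 2, 6·x·y]].
At the point, J = [[41.2500, -55.0000], [26.7500, -27.0000]] (det J = 357.5000).
Solving J·Δ = −F gives Δ = (-2.0098, -0.1301).
Then the next iterate is (x, y)₁ = (0.9902, -1.6301).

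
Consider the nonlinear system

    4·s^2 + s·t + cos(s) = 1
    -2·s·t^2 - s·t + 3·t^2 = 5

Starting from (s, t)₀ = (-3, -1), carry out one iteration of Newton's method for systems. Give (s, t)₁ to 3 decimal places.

At (-3, -1): F = (37.01001, 1.000).
Jacobian J = [[8·s + t - sin(s), s], [-2·t^2 - t, -4·s·t - s + 6·t]].
At the point, J = [[-24.85888, -3.000], [-1.000, -15.000]] (det J = 369.88320).
Solving J·Δ = −F gives Δ = (1.493, -0.033).
Then the next iterate is (s, t)₁ = (-1.507, -1.033).

(-1.507, -1.033)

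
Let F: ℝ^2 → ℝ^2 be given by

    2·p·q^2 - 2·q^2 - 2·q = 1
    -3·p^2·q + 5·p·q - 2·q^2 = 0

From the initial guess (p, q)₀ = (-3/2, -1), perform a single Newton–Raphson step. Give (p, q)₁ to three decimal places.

(-0.877, -0.656)

At (-3/2, -1): F = (-4.000, 12.250).
Jacobian J = [[2·q^2, 4·p·q - 4·q - 2], [-6·p·q + 5·q, -3·p^2 + 5·p - 4·q]].
At the point, J = [[2.000, 8.000], [-14.000, -10.250]] (det J = 91.500).
Solving J·Δ = −F gives Δ = (0.623, 0.344).
Then the next iterate is (p, q)₁ = (-0.877, -0.656).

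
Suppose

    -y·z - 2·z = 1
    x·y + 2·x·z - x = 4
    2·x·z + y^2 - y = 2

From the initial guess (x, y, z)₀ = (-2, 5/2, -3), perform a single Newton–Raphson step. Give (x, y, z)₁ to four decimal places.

At (-2, 5/2, -3): F = (12.5000, 5.0000, 13.7500).
Jacobian J = [[0, -z, -y - 2], [y + 2·z - 1, x, 2·x], [2·z, 2·y - 1, 2·x]].
At the point, J = [[0.0000, 3.0000, -4.5000], [-4.5000, -2.0000, -4.0000], [-6.0000, 4.0000, -4.0000]] (det J = 153.0000).
Solving J·Δ = −F gives Δ = (0.1225, -1.4277, 1.8260).
Then the next iterate is (x, y, z)₁ = (-1.8775, 1.0723, -1.1740).

(-1.8775, 1.0723, -1.1740)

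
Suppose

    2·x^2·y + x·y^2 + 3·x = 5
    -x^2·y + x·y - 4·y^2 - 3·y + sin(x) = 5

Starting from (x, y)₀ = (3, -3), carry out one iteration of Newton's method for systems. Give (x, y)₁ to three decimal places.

At (3, -3): F = (-23.000, -13.85888).
Jacobian J = [[4·x·y + y^2 + 3, 2·x^2 + 2·x·y], [-2·x·y + y + cos(x), -x^2 + x - 8·y - 3]].
At the point, J = [[-24.000, 0.000], [14.01001, 15.000]] (det J = -360.000).
Solving J·Δ = −F gives Δ = (-0.958, 1.819).
Then the next iterate is (x, y)₁ = (2.042, -1.181).

(2.042, -1.181)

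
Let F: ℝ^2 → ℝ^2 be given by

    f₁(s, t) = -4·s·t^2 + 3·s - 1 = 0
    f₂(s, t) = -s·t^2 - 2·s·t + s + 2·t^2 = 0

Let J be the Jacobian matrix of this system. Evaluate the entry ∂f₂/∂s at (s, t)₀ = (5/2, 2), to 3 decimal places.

∂f₂/∂s = -t^2 - 2·t + 1.
At (5/2, 2) this is -7.000.

-7.000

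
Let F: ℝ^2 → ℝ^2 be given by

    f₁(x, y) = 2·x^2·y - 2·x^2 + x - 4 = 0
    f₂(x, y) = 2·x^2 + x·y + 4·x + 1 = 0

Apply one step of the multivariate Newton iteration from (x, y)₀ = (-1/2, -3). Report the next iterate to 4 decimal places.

At (-1/2, -3): F = (-6.5000, 1.0000).
Jacobian J = [[4·x·y - 4·x + 1, 2·x^2], [4·x + y + 4, x]].
At the point, J = [[9.0000, 0.5000], [-1.0000, -0.5000]] (det J = -4.0000).
Solving J·Δ = −F gives Δ = (0.6875, 0.6250).
Then the next iterate is (x, y)₁ = (0.1875, -2.3750).

(0.1875, -2.3750)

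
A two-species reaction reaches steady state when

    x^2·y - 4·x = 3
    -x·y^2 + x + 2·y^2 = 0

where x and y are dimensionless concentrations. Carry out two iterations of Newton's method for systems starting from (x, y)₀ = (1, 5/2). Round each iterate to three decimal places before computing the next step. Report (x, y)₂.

(2.596, 3.623)

At (1, 5/2): F = (-4.500, 7.250).
Jacobian J = [[2·x·y - 4, x^2], [-y^2 + 1, -2·x·y + 4·y]].
At the point, J = [[1.000, 1.000], [-5.250, 5.000]] (det J = 10.250).
Solving J·Δ = −F gives Δ = (2.902, 1.598).
Then the next iterate is (x, y)₁ = (3.902, 4.098).
Round to (3.902, 4.098) and repeat: F = (43.78653, -28.03943), J = [[27.98079, 15.22560], [-15.79360, -15.58879]].
Δ = (-1.306, -0.475), so (x, y)₂ = (2.596, 3.623).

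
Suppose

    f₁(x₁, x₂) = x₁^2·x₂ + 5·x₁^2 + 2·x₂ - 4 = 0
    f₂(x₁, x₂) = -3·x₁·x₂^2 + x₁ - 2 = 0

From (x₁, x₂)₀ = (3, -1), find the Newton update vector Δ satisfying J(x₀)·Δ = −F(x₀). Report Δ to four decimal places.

At (3, -1): F = (30.0000, -8.0000).
Jacobian J = [[2·x₁·x₂ + 10·x₁, x₁^2 + 2], [-3·x₂^2 + 1, -6·x₁·x₂]].
At the point, J = [[24.0000, 11.0000], [-2.0000, 18.0000]] (det J = 454.0000).
Solving J·Δ = −F gives Δ = (-1.3833, 0.2907).

(-1.3833, 0.2907)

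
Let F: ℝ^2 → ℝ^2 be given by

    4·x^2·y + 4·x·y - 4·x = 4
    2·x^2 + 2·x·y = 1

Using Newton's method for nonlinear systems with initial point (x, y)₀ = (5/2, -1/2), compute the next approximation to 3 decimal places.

(1.304, -0.147)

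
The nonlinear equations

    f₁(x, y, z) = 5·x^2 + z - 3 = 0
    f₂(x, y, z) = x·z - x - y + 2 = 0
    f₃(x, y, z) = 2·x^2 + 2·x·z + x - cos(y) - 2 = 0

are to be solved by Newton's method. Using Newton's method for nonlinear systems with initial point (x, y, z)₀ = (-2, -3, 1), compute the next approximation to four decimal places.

(-1.1531, 4.1249, -0.0625)

At (-2, -3, 1): F = (18.0000, 5.0000, 0.989992).
Jacobian J = [[10·x, 0, 1], [z - 1, -1, x], [4·x + 2·z + 1, sin(y), 2·x]].
At the point, J = [[-20.0000, 0.0000, 1.0000], [0.0000, -1.0000, -2.0000], [-5.0000, -0.141120, -4.0000]] (det J = -79.355200).
Solving J·Δ = −F gives Δ = (0.8469, 7.1249, -1.0625).
Then the next iterate is (x, y, z)₁ = (-1.1531, 4.1249, -0.0625).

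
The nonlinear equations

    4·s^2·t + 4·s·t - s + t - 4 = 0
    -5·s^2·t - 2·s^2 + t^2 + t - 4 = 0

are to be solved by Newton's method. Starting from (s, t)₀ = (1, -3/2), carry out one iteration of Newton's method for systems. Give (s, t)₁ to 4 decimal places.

(-2.2132, -6.2279)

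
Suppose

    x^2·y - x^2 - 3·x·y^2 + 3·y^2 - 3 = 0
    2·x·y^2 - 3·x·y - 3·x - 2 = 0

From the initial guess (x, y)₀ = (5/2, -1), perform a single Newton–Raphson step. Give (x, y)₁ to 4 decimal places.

(0.9556, -1.0051)

At (5/2, -1): F = (-20.0000, 3.0000).
Jacobian J = [[2·x·y - 2·x - 3·y^2, x^2 - 6·x·y + 6·y], [2·y^2 - 3·y - 3, 4·x·y - 3·x]].
At the point, J = [[-13.0000, 15.2500], [2.0000, -17.5000]] (det J = 197.0000).
Solving J·Δ = −F gives Δ = (-1.5444, -0.0051).
Then the next iterate is (x, y)₁ = (0.9556, -1.0051).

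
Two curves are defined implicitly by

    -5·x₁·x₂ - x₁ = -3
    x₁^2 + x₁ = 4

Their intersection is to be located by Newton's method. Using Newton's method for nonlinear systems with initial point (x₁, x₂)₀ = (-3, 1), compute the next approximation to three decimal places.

(-2.600, -0.240)

At (-3, 1): F = (21.000, 2.000).
Jacobian J = [[-5·x₂ - 1, -5·x₁], [2·x₁ + 1, 0]].
At the point, J = [[-6.000, 15.000], [-5.000, 0.000]] (det J = 75.000).
Solving J·Δ = −F gives Δ = (0.400, -1.240).
Then the next iterate is (x₁, x₂)₁ = (-2.600, -0.240).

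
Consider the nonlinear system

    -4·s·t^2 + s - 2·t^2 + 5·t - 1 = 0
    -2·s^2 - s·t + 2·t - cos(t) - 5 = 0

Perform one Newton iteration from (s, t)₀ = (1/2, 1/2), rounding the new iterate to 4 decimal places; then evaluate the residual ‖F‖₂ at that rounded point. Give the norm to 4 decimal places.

At (1/2, 1/2): F = (1.0000, -5.627583).
Jacobian J = [[-4·t^2 + 1, -8·s·t - 4·t + 5], [-4·s - t, -s + sin(t) + 2]].
At the point, J = [[0.0000, 1.0000], [-2.5000, 1.979426]] (det J = 2.5000).
Solving J·Δ = −F gives Δ = (-3.0428, -1.0000).
Then the next iterate is (s, t)₁ = (-2.5428, -0.5000).
Re-evaluating at (-2.5428, -0.5000): F = (-4.0000, -21.080646), so ‖F‖₂ = 21.4568.

21.4568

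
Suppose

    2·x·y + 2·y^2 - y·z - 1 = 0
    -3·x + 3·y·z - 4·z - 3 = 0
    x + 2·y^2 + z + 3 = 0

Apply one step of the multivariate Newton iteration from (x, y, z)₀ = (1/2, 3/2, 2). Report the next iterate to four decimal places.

(-2.2200, 1.1600, -3.2400)

At (1/2, 3/2, 2): F = (2.0000, -3.5000, 10.0000).
Jacobian J = [[2·y, 2·x + 4·y - z, -y], [-3, 3·z, 3·y - 4], [1, 4·y, 1]].
At the point, J = [[3.0000, 5.0000, -1.5000], [-3.0000, 6.0000, 0.5000], [1.0000, 6.0000, 1.0000]] (det J = 62.5000).
Solving J·Δ = −F gives Δ = (-2.7200, -0.3400, -5.2400).
Then the next iterate is (x, y, z)₁ = (-2.2200, 1.1600, -3.2400).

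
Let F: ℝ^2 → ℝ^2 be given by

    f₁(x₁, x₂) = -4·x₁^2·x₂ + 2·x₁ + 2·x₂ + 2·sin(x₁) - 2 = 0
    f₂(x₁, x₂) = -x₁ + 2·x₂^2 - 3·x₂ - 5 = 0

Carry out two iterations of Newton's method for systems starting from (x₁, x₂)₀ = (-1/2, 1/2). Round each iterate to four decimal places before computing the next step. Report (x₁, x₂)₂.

At (-1/2, 1/2): F = (-3.458851, -5.5000).
Jacobian J = [[-8·x₁·x₂ + 2·cos(x₁) + 2, -4·x₁^2 + 2], [-1, 4·x₂ - 3]].
At the point, J = [[5.755165, 1.0000], [-1.0000, -1.0000]] (det J = -4.755165).
Solving J·Δ = −F gives Δ = (1.8840, -7.3840).
Then the next iterate is (x₁, x₂)₁ = (1.3840, -6.8840).
Round to (1.3840, -6.8840) and repeat: F = (41.709205, 109.046912), J = [[78.591072, -5.661824], [-1.0000, -30.5360]].
Δ = (-0.2728, 3.5800), so (x₁, x₂)₂ = (1.1112, -3.3040).

(1.1112, -3.3040)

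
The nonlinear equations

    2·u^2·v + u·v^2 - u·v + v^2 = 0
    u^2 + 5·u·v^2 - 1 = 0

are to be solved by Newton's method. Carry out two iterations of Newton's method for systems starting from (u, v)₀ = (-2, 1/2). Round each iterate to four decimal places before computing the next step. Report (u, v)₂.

(-0.9023, 0.1430)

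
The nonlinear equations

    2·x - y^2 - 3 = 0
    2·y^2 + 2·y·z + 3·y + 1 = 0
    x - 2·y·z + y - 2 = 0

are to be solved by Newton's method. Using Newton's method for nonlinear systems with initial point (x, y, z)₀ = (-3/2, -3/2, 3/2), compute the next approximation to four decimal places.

(2.5714, -1.4643, 0.3333)

At (-3/2, -3/2, 3/2): F = (-8.2500, -3.5000, -0.5000).
Jacobian J = [[2, -2·y, 0], [0, 4·y + 2·z + 3, 2·y], [1, -2·z + 1, -2·y]].
At the point, J = [[2.0000, 3.0000, 0.0000], [0.0000, 0.0000, -3.0000], [1.0000, -2.0000, 3.0000]] (det J = -21.0000).
Solving J·Δ = −F gives Δ = (4.0714, 0.0357, -1.1667).
Then the next iterate is (x, y, z)₁ = (2.5714, -1.4643, 0.3333).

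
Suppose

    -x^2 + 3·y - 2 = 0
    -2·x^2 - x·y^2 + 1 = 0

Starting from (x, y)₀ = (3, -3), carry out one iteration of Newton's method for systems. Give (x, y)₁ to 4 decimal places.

(-2.0667, -6.4667)

At (3, -3): F = (-20.0000, -44.0000).
Jacobian J = [[-2·x, 3], [-4·x - y^2, -2·x·y]].
At the point, J = [[-6.0000, 3.0000], [-21.0000, 18.0000]] (det J = -45.0000).
Solving J·Δ = −F gives Δ = (-5.0667, -3.4667).
Then the next iterate is (x, y)₁ = (-2.0667, -6.4667).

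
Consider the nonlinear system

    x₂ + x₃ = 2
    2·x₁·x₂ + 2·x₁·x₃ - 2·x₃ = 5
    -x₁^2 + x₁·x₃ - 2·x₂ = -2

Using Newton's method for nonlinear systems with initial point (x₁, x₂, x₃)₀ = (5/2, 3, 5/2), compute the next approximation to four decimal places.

(2.3652, 0.2416, 1.7584)

At (5/2, 3, 5/2): F = (3.5000, 17.5000, -4.0000).
Jacobian J = [[0, 1, 1], [2·x₂ + 2·x₃, 2·x₁, 2·x₁ - 2], [-2·x₁ + x₃, -2, x₁]].
At the point, J = [[0.0000, 1.0000, 1.0000], [11.0000, 5.0000, 3.0000], [-2.5000, -2.0000, 2.5000]] (det J = -44.5000).
Solving J·Δ = −F gives Δ = (-0.1348, -2.7584, -0.7416).
Then the next iterate is (x₁, x₂, x₃)₁ = (2.3652, 0.2416, 1.7584).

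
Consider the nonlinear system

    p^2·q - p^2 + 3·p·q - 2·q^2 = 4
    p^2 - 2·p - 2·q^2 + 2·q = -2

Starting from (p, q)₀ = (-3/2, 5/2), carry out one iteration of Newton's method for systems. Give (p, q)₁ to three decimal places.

At (-3/2, 5/2): F = (-24.375, -0.250).
Jacobian J = [[2·p·q - 2·p + 3·q, p^2 + 3·p - 4·q], [2·p - 2, -4·q + 2]].
At the point, J = [[3.000, -12.250], [-5.000, -8.000]] (det J = -85.250).
Solving J·Δ = −F gives Δ = (2.251, -1.438).
Then the next iterate is (p, q)₁ = (0.751, 1.062).

(0.751, 1.062)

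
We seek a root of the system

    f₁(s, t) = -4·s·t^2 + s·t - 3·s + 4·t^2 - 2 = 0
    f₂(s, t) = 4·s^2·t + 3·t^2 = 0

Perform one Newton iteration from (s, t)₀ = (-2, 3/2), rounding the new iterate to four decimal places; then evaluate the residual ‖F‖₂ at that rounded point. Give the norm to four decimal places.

At (-2, 3/2): F = (28.0000, 30.7500).
Jacobian J = [[-4·t^2 + t - 3, -8·s·t + s + 8·t], [8·s·t, 4·s^2 + 6·t]].
At the point, J = [[-10.5000, 34.0000], [-24.0000, 25.0000]] (det J = 553.5000).
Solving J·Δ = −F gives Δ = (0.6242, -0.6308).
Then the next iterate is (s, t)₁ = (-1.3758, 0.8692).
Re-evaluating at (-1.3758, 0.8692): F = (8.111304, 8.847502), so ‖F‖₂ = 12.0030.

12.0030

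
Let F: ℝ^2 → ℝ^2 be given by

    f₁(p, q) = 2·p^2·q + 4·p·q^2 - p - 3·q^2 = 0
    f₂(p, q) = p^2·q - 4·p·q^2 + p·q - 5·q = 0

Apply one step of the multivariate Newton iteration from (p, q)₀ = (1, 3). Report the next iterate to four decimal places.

At (1, 3): F = (14.0000, -45.0000).
Jacobian J = [[4·p·q + 4·q^2 - 1, 2·p^2 + 8·p·q - 6·q], [2·p·q - 4·q^2 + q, p^2 - 8·p·q + p - 5]].
At the point, J = [[47.0000, 8.0000], [-27.0000, -27.0000]] (det J = -1053.0000).
Solving J·Δ = −F gives Δ = (-0.0171, -1.6496).
Then the next iterate is (p, q)₁ = (0.9829, 1.3504).

(0.9829, 1.3504)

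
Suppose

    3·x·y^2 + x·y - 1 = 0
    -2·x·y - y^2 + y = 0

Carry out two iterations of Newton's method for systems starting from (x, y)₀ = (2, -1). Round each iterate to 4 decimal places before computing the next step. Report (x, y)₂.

(0.9153, -0.8111)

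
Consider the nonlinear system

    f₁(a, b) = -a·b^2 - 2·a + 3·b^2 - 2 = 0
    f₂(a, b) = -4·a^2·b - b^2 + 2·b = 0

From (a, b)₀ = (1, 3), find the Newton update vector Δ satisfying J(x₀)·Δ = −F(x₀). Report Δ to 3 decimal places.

(-0.181, -1.332)

At (1, 3): F = (14.000, -15.000).
Jacobian J = [[-b^2 - 2, -2·a·b + 6·b], [-8·a·b, -4·a^2 - 2·b + 2]].
At the point, J = [[-11.000, 12.000], [-24.000, -8.000]] (det J = 376.000).
Solving J·Δ = −F gives Δ = (-0.181, -1.332).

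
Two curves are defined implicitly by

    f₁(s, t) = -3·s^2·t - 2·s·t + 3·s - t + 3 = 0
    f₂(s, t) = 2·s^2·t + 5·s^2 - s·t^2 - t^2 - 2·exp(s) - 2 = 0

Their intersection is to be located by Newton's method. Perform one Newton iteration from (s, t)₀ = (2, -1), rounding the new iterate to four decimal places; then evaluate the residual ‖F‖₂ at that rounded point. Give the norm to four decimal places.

9.6447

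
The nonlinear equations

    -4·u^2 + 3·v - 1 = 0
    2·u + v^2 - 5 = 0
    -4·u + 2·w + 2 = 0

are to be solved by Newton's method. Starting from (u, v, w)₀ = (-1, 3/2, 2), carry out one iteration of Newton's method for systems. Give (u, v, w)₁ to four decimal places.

(-1.7083, 3.5556, -4.4167)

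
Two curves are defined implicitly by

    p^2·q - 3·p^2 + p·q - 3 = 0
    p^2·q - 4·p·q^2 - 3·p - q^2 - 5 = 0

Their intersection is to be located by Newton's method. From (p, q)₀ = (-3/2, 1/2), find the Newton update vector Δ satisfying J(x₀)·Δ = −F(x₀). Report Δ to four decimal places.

At (-3/2, 1/2): F = (-9.3750, 1.8750).
Jacobian J = [[2·p·q - 6·p + q, p^2 + p], [2·p·q - 4·q^2 - 3, p^2 - 8·p·q - 2·q]].
At the point, J = [[8.0000, 0.7500], [-5.5000, 7.2500]] (det J = 62.1250).
Solving J·Δ = −F gives Δ = (1.1167, 0.5885).

(1.1167, 0.5885)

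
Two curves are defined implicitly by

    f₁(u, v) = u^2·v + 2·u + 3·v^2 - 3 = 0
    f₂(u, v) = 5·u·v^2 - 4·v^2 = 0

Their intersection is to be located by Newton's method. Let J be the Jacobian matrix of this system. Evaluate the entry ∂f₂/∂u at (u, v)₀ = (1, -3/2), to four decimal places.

∂f₂/∂u = 5·v^2.
At (1, -3/2) this is 11.2500.

11.2500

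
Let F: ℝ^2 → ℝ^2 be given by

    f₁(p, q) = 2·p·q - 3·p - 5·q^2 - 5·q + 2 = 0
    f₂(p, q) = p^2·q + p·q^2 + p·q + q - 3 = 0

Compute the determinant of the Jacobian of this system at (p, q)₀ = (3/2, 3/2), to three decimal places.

J = [[2·q - 3, 2·p - 10·q - 5], [2·p·q + q^2 + q, p^2 + 2·p·q + p + 1]].
At the point, J = [[0.000, -17.000], [8.250, 9.250]].
det J = 140.250.

140.250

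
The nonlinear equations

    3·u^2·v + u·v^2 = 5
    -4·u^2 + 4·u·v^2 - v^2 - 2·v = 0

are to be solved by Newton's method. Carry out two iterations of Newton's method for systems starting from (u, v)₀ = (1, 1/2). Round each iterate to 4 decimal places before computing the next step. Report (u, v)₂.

(-0.4757, 5.4290)

At (1, 1/2): F = (-3.2500, -4.2500).
Jacobian J = [[6·u·v + v^2, 3·u^2 + 2·u·v], [-8·u + 4·v^2, 8·u·v - 2·v - 2]].
At the point, J = [[3.2500, 4.0000], [-7.0000, 1.0000]] (det J = 31.2500).
Solving J·Δ = −F gives Δ = (-0.4400, 1.1700).
Then the next iterate is (u, v)₁ = (0.5600, 1.6700).
Round to (0.5600, 1.6700) and repeat: F = (-1.867080, -1.136164), J = [[8.4001, 2.8112], [6.6756, 2.1416]].
Δ = (-1.0357, 3.7590), so (u, v)₂ = (-0.4757, 5.4290).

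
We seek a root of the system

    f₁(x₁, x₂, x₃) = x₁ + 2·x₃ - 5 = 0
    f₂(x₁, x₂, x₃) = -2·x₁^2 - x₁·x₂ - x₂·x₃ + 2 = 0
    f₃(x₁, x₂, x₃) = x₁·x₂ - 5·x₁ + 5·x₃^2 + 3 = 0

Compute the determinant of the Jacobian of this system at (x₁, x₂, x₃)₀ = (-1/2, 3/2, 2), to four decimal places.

-41.7500

J = [[1, 0, 2], [-4·x₁ - x₂, -x₁ - x₃, -x₂], [x₂ - 5, x₁, 10·x₃]].
At the point, J = [[1.0000, 0.0000, 2.0000], [0.5000, -1.5000, -1.5000], [-3.5000, -0.5000, 20.0000]].
det J = -41.7500.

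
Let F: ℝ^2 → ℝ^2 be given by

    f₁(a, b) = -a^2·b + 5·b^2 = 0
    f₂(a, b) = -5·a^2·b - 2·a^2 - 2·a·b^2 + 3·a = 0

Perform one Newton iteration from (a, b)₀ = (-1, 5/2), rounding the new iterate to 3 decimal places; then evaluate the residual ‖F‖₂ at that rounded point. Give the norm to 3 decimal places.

6.886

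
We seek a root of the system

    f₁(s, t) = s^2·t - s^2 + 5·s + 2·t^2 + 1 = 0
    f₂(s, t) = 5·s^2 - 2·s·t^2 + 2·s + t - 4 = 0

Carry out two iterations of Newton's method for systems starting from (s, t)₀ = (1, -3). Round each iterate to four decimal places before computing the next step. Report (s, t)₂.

At (1, -3): F = (20.0000, -18.0000).
Jacobian J = [[2·s·t - 2·s + 5, s^2 + 4·t], [10·s - 2·t^2 + 2, -4·s·t + 1]].
At the point, J = [[-3.0000, -11.0000], [-6.0000, 13.0000]] (det J = -105.0000).
Solving J·Δ = −F gives Δ = (0.5905, 1.6571).
Then the next iterate is (s, t)₁ = (1.5905, -1.3429).
Round to (1.5905, -1.3429) and repeat: F = (6.632450, 4.749998), J = [[-2.452765, -2.841910], [14.298239, 9.543530]].
Δ = (-4.4581, 6.1814), so (s, t)₂ = (-2.8676, 4.8385).

(-2.8676, 4.8385)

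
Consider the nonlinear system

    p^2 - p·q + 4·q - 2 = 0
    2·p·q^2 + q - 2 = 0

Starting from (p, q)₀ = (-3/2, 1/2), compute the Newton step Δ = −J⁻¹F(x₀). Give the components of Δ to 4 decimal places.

(-1.5000, -1.5000)

At (-3/2, 1/2): F = (3.0000, -2.2500).
Jacobian J = [[2·p - q, -p + 4], [2·q^2, 4·p·q + 1]].
At the point, J = [[-3.5000, 5.5000], [0.5000, -2.0000]] (det J = 4.2500).
Solving J·Δ = −F gives Δ = (-1.5000, -1.5000).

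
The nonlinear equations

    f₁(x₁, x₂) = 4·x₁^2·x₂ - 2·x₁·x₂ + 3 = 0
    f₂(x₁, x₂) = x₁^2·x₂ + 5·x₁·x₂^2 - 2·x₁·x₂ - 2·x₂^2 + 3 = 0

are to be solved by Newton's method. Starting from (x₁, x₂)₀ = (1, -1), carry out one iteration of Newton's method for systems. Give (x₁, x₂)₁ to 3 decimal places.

At (1, -1): F = (1.000, 7.000).
Jacobian J = [[8·x₁·x₂ - 2·x₂, 4·x₁^2 - 2·x₁], [2·x₁·x₂ + 5·x₂^2 - 2·x₂, x₁^2 + 10·x₁·x₂ - 2·x₁ - 4·x₂]].
At the point, J = [[-6.000, 2.000], [5.000, -7.000]] (det J = 32.000).
Solving J·Δ = −F gives Δ = (0.656, 1.469).
Then the next iterate is (x₁, x₂)₁ = (1.656, 0.469).

(1.656, 0.469)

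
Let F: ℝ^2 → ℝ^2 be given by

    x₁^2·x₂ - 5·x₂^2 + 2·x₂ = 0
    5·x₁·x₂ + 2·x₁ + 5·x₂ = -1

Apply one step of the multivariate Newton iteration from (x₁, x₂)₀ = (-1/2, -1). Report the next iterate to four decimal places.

At (-1/2, -1): F = (-7.2500, -2.5000).
Jacobian J = [[2·x₁·x₂, x₁^2 - 10·x₂ + 2], [5·x₂ + 2, 5·x₁ + 5]].
At the point, J = [[1.0000, 12.2500], [-3.0000, 2.5000]] (det J = 39.2500).
Solving J·Δ = −F gives Δ = (-0.3185, 0.6178).
Then the next iterate is (x₁, x₂)₁ = (-0.8185, -0.3822).

(-0.8185, -0.3822)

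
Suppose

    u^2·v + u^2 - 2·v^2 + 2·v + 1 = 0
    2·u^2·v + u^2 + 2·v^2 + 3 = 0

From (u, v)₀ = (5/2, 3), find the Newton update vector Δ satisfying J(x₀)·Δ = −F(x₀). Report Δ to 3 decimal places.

(-0.943, -1.296)

At (5/2, 3): F = (14.000, 64.750).
Jacobian J = [[2·u·v + 2·u, u^2 - 4·v + 2], [4·u·v + 2·u, 2·u^2 + 4·v]].
At the point, J = [[20.000, -3.750], [35.000, 24.500]] (det J = 621.250).
Solving J·Δ = −F gives Δ = (-0.943, -1.296).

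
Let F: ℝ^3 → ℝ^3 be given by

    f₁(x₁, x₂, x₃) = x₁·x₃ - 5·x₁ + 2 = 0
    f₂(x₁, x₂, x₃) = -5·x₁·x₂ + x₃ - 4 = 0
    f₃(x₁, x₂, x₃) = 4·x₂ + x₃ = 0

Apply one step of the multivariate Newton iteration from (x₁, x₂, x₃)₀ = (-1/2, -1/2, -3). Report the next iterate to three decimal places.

At (-1/2, -1/2, -3): F = (6.000, -8.250, -5.000).
Jacobian J = [[x₃ - 5, 0, x₁], [-5·x₂, -5·x₁, 1], [0, 4, 1]].
At the point, J = [[-8.000, 0.000, -0.500], [2.500, 2.500, 1.000], [0.000, 4.000, 1.000]] (det J = 7.000).
Solving J·Δ = −F gives Δ = (-0.179, -2.464, 14.857).
Then the next iterate is (x₁, x₂, x₃)₁ = (-0.679, -2.964, 11.857).

(-0.679, -2.964, 11.857)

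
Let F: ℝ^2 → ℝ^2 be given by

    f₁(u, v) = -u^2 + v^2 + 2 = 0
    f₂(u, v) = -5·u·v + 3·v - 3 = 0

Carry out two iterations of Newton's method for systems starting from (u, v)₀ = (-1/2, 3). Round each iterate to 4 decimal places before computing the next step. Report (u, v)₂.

(-0.8594, -0.1019)

At (-1/2, 3): F = (10.7500, 13.5000).
Jacobian J = [[-2·u, 2·v], [-5·v, -5·u + 3]].
At the point, J = [[1.0000, 6.0000], [-15.0000, 5.5000]] (det J = 95.5000).
Solving J·Δ = −F gives Δ = (0.2291, -1.8298).
Then the next iterate is (u, v)₁ = (-0.2709, 1.1702).
Round to (-0.2709, 1.1702) and repeat: F = (3.295981, 2.095636), J = [[0.5418, 2.3404], [-5.8510, 4.3545]].
Δ = (-0.5885, -1.2721), so (u, v)₂ = (-0.8594, -0.1019).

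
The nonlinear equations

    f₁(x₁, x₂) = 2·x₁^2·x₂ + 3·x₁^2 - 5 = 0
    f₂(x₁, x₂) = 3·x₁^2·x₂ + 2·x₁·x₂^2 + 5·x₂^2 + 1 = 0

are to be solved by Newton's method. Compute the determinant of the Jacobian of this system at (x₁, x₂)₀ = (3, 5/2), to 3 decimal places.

J = [[4·x₁·x₂ + 6·x₁, 2·x₁^2], [6·x₁·x₂ + 2·x₂^2, 3·x₁^2 + 4·x₁·x₂ + 10·x₂]].
At the point, J = [[48.000, 18.000], [57.500, 82.000]].
det J = 2901.000.

2901.000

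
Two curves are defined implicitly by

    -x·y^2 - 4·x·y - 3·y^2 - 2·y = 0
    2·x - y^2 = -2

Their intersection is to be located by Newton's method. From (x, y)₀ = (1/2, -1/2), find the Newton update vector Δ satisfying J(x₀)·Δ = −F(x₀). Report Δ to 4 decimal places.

(-0.9091, -0.9318)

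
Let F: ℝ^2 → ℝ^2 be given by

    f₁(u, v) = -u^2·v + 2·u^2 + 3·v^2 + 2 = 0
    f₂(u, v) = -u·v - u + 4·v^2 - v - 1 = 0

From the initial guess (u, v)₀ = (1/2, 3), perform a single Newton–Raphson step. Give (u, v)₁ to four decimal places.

(-1.8582, 1.2474)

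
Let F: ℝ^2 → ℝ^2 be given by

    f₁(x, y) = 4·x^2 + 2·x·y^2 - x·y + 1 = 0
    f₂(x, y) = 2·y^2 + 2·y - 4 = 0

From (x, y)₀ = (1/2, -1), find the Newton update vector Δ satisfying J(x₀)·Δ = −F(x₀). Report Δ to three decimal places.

(-1.214, -2.000)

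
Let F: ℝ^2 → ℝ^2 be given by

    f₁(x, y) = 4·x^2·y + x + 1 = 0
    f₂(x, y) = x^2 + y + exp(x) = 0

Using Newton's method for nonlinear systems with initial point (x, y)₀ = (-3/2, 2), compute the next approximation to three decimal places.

At (-3/2, 2): F = (17.500, 4.47313).
Jacobian J = [[8·x·y + 1, 4·x^2], [2·x + exp(x), 1]].
At the point, J = [[-23.000, 9.000], [-2.77687, 1.000]] (det J = 1.99183).
Solving J·Δ = −F gives Δ = (11.426, 27.255).
Then the next iterate is (x, y)₁ = (9.926, 29.255).

(9.926, 29.255)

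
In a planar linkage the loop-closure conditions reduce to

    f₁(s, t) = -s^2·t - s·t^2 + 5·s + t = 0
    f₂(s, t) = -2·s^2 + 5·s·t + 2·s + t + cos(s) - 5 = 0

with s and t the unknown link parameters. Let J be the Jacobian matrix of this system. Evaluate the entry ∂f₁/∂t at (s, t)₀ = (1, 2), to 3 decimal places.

∂f₁/∂t = -s^2 - 2·s·t + 1.
At (1, 2) this is -4.000.

-4.000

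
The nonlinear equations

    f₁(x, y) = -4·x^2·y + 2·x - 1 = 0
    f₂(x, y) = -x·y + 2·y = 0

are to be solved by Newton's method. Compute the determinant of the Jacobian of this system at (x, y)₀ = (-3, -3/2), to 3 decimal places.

-116.000

J = [[-8·x·y + 2, -4·x^2], [-y, -x + 2]].
At the point, J = [[-34.000, -36.000], [1.500, 5.000]].
det J = -116.000.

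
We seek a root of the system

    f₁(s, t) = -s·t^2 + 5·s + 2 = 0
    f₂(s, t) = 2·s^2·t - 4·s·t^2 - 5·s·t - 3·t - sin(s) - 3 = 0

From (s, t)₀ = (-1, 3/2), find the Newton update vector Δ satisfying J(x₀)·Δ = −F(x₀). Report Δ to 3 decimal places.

(0.447, -0.159)

At (-1, 3/2): F = (-0.750, 12.84147).
Jacobian J = [[-t^2 + 5, -2·s·t], [4·s·t - 4·t^2 - 5·t - cos(s), 2·s^2 - 8·s·t - 5·s - 3]].
At the point, J = [[2.750, 3.000], [-23.04030, 16.000]] (det J = 113.12091).
Solving J·Δ = −F gives Δ = (0.447, -0.159).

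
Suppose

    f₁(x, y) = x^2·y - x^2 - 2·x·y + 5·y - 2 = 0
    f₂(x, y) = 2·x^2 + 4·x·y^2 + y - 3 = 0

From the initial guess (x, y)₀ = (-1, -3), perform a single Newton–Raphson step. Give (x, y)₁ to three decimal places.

(2.777, -6.234)

At (-1, -3): F = (-27.000, -40.000).
Jacobian J = [[2·x·y - 2·x - 2·y, x^2 - 2·x + 5], [4·x + 4·y^2, 8·x·y + 1]].
At the point, J = [[14.000, 8.000], [32.000, 25.000]] (det J = 94.000).
Solving J·Δ = −F gives Δ = (3.777, -3.234).
Then the next iterate is (x, y)₁ = (2.777, -6.234).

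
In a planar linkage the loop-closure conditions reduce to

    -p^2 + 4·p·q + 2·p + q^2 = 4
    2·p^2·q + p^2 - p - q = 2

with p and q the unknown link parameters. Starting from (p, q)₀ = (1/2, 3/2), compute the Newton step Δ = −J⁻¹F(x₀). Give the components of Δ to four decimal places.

At (1/2, 3/2): F = (2.0000, -3.0000).
Jacobian J = [[-2·p + 4·q + 2, 4·p + 2·q], [4·p·q + 2·p - 1, 2·p^2 - 1]].
At the point, J = [[7.0000, 5.0000], [3.0000, -0.5000]] (det J = -18.5000).
Solving J·Δ = −F gives Δ = (0.7568, -1.4595).

(0.7568, -1.4595)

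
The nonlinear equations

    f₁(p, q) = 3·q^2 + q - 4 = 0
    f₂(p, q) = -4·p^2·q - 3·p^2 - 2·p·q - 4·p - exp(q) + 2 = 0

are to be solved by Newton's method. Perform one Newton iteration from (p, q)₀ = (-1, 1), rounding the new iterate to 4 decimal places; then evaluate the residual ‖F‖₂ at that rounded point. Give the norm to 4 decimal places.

At (-1, 1): F = (0.0000, -1.718282).
Jacobian J = [[0, 6·q + 1], [-8·p·q - 6·p - 2·q - 4, -4·p^2 - 2·p - exp(q)]].
At the point, J = [[0.0000, 7.0000], [8.0000, -4.718282]] (det J = -56.0000).
Solving J·Δ = −F gives Δ = (0.2148, 0.0000).
Then the next iterate is (p, q)₁ = (-0.7852, 1.0000).
Re-evaluating at (-0.7852, 1.0000): F = (0.0000, -0.322855), so ‖F‖₂ = 0.3229.

0.3229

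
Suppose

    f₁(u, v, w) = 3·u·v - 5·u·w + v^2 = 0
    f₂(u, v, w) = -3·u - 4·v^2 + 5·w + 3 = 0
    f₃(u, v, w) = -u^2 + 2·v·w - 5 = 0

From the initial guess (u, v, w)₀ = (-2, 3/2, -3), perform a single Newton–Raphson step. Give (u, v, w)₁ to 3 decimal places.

(-0.016, -0.587, -3.819)

At (-2, 3/2, -3): F = (-36.750, -15.000, -18.000).
Jacobian J = [[3·v - 5·w, 3·u + 2·v, -5·u], [-3, -8·v, 5], [-2·u, 2·w, 2·v]].
At the point, J = [[19.500, -3.000, 10.000], [-3.000, -12.000, 5.000], [4.000, -6.000, 3.000]] (det J = 456.000).
Solving J·Δ = −F gives Δ = (1.984, -2.087, -0.819).
Then the next iterate is (u, v, w)₁ = (-0.016, -0.587, -3.819).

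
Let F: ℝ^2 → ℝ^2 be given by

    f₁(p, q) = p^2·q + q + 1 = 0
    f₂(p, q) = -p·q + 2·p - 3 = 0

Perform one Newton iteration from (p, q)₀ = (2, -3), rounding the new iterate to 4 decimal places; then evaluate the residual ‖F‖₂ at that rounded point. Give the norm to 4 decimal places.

451.7577

At (2, -3): F = (-14.0000, 7.0000).
Jacobian J = [[2·p·q, p^2 + 1], [-q + 2, -p]].
At the point, J = [[-12.0000, 5.0000], [5.0000, -2.0000]] (det J = -1.0000).
Solving J·Δ = −F gives Δ = (-7.0000, -14.0000).
Then the next iterate is (p, q)₁ = (-5.0000, -17.0000).
Re-evaluating at (-5.0000, -17.0000): F = (-441.0000, -98.0000), so ‖F‖₂ = 451.7577.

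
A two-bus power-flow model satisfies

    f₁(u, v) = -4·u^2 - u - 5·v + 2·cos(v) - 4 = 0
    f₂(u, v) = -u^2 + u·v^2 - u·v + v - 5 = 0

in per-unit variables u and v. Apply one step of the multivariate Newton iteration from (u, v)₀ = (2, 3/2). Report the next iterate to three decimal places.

At (2, 3/2): F = (-29.35853, -6.000).
Jacobian J = [[-8·u - 1, -2·sin(v) - 5], [-2·u + v^2 - v, 2·u·v - u + 1]].
At the point, J = [[-17.000, -6.99499], [-3.250, 5.000]] (det J = -107.73372).
Solving J·Δ = −F gives Δ = (-1.752, 0.061).
Then the next iterate is (u, v)₁ = (0.248, 1.561).

(0.248, 1.561)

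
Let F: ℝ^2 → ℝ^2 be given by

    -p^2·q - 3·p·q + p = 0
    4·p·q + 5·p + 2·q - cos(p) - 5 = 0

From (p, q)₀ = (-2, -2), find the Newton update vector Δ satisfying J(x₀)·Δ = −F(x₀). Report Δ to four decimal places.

At (-2, -2): F = (-6.0000, -2.583853).
Jacobian J = [[-2·p·q - 3·q + 1, -p^2 - 3·p], [4·q + sin(p) + 5, 4·p + 2]].
At the point, J = [[-1.0000, 2.0000], [-3.909297, -6.0000]] (det J = 13.818595).
Solving J·Δ = −F gives Δ = (-2.9792, 1.5104).

(-2.9792, 1.5104)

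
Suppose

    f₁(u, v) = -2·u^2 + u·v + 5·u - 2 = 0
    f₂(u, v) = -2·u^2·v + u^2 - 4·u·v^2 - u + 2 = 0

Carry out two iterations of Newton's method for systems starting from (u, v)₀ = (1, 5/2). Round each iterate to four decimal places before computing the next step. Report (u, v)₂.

At (1, 5/2): F = (3.5000, -28.0000).
Jacobian J = [[-4·u + v + 5, u], [-4·u·v + 2·u - 4·v^2 - 1, -2·u^2 - 8·u·v]].
At the point, J = [[3.5000, 1.0000], [-34.0000, -22.0000]] (det J = -43.0000).
Solving J·Δ = −F gives Δ = (-1.1395, 0.4884).
Then the next iterate is (u, v)₁ = (-0.1395, 2.9884).
Round to (-0.1395, 2.9884) and repeat: F = (-3.153302, 7.025889), J = [[8.5464, -0.1395], [-35.333611, 3.296134]].
Δ = (0.4050, 2.2104), so (u, v)₂ = (0.2655, 5.1988).

(0.2655, 5.1988)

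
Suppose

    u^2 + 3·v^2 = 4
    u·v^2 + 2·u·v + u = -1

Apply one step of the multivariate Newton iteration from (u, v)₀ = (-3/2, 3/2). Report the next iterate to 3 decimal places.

At (-3/2, 3/2): F = (5.000, -8.375).
Jacobian J = [[2·u, 6·v], [v^2 + 2·v + 1, 2·u·v + 2·u]].
At the point, J = [[-3.000, 9.000], [6.250, -7.500]] (det J = -33.750).
Solving J·Δ = −F gives Δ = (1.122, -0.181).
Then the next iterate is (u, v)₁ = (-0.378, 1.319).

(-0.378, 1.319)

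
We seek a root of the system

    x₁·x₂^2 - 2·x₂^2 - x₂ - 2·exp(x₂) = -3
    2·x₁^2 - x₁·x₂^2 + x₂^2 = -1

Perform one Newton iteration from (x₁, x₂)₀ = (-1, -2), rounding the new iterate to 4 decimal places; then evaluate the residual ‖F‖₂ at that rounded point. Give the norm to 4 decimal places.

At (-1, -2): F = (-7.270671, 11.0000).
Jacobian J = [[x₂^2, 2·x₁·x₂ - 4·x₂ - 2·exp(x₂) - 1], [4·x₁ - x₂^2, -2·x₁·x₂ + 2·x₂]].
At the point, J = [[4.0000, 10.729329], [-8.0000, -8.0000]] (det J = 53.834635).
Solving J·Δ = −F gives Δ = (1.1119, 0.2631).
Then the next iterate is (x₁, x₂)₁ = (0.1119, -1.7369).
Re-evaluating at (0.1119, -1.7369): F = (-1.311292, 3.704282), so ‖F‖₂ = 3.9295.

3.9295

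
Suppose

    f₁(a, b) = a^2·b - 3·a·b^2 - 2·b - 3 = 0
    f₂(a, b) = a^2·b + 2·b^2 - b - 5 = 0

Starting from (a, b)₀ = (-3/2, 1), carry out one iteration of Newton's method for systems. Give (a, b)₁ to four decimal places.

(5.2667, 5.2000)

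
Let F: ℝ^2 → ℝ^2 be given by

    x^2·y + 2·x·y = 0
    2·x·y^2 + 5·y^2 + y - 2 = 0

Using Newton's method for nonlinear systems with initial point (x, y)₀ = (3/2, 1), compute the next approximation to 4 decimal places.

At (3/2, 1): F = (5.2500, 7.0000).
Jacobian J = [[2·x·y + 2·y, x^2 + 2·x], [2·y^2, 4·x·y + 10·y + 1]].
At the point, J = [[5.0000, 5.2500], [2.0000, 17.0000]] (det J = 74.5000).
Solving J·Δ = −F gives Δ = (-0.7047, -0.3289).
Then the next iterate is (x, y)₁ = (0.7953, 0.6711).

(0.7953, 0.6711)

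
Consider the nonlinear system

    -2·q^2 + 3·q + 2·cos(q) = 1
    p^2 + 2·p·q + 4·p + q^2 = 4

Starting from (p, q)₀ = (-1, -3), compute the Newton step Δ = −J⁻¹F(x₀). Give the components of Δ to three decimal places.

At (-1, -3): F = (-29.97998, 8.000).
Jacobian J = [[0, -4·q - 2·sin(q) + 3], [2·p + 2·q + 4, 2·p + 2·q]].
At the point, J = [[0.000, 15.28224], [-4.000, -8.000]] (det J = 61.12896).
Solving J·Δ = −F gives Δ = (-1.924, 1.962).

(-1.924, 1.962)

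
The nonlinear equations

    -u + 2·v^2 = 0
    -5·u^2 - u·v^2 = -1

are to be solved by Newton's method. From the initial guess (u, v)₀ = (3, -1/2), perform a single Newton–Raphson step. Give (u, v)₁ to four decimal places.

At (3, -1/2): F = (-2.5000, -44.7500).
Jacobian J = [[-1, 4·v], [-10·u - v^2, -2·u·v]].
At the point, J = [[-1.0000, -2.0000], [-30.2500, 3.0000]] (det J = -63.5000).
Solving J·Δ = −F gives Δ = (-1.5276, -0.4862).
Then the next iterate is (u, v)₁ = (1.4724, -0.9862).

(1.4724, -0.9862)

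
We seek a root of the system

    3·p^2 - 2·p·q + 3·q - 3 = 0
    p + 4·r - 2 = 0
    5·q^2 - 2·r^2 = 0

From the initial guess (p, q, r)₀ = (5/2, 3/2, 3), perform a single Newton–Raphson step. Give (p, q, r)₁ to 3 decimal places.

(1.141, -0.278, 0.215)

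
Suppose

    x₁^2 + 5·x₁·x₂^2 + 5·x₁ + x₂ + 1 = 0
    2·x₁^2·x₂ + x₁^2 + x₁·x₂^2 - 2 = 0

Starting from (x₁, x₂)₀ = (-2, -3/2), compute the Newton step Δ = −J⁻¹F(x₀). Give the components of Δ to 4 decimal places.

(0.2974, 0.8179)

At (-2, -3/2): F = (-29.0000, -14.5000).
Jacobian J = [[2·x₁ + 5·x₂^2 + 5, 10·x₁·x₂ + 1], [4·x₁·x₂ + 2·x₁ + x₂^2, 2·x₁^2 + 2·x₁·x₂]].
At the point, J = [[12.2500, 31.0000], [10.2500, 14.0000]] (det J = -146.2500).
Solving J·Δ = −F gives Δ = (0.2974, 0.8179).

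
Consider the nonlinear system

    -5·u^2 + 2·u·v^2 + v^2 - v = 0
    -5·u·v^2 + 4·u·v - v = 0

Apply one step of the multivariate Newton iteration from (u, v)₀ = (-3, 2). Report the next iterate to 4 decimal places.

(-1.4126, 1.6819)

At (-3, 2): F = (-67.0000, 34.0000).
Jacobian J = [[-10·u + 2·v^2, 4·u·v + 2·v - 1], [-5·v^2 + 4·v, -10·u·v + 4·u - 1]].
At the point, J = [[38.0000, -21.0000], [-12.0000, 47.0000]] (det J = 1534.0000).
Solving J·Δ = −F gives Δ = (1.5874, -0.3181).
Then the next iterate is (u, v)₁ = (-1.4126, 1.6819).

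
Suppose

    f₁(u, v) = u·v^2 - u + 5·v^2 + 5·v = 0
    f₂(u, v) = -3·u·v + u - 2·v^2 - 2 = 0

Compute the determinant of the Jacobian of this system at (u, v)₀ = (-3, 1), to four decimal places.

18.0000

J = [[v^2 - 1, 2·u·v + 10·v + 5], [-3·v + 1, -3·u - 4·v]].
At the point, J = [[0.0000, 9.0000], [-2.0000, 5.0000]].
det J = 18.0000.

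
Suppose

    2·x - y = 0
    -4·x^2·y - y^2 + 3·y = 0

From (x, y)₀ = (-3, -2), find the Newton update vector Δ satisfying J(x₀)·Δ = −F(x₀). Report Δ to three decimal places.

At (-3, -2): F = (-4.000, 62.000).
Jacobian J = [[2, -1], [-8·x·y, -4·x^2 - 2·y + 3]].
At the point, J = [[2.000, -1.000], [-48.000, -29.000]] (det J = -106.000).
Solving J·Δ = −F gives Δ = (1.679, -0.642).

(1.679, -0.642)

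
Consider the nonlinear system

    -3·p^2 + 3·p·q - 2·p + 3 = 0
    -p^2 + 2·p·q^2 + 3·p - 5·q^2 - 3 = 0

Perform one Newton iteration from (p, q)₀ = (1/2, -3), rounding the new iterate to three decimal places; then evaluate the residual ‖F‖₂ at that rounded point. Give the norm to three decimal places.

At (1/2, -3): F = (-3.250, -37.750).
Jacobian J = [[-6·p + 3·q - 2, 3·p], [-2·p + 2·q^2 + 3, 4·p·q - 10·q]].
At the point, J = [[-14.000, 1.500], [20.000, 24.000]] (det J = -366.000).
Solving J·Δ = −F gives Δ = (-0.058, 1.622).
Then the next iterate is (p, q)₁ = (0.442, -1.378).
Re-evaluating at (0.442, -1.378): F = (-0.29732, -9.68517), so ‖F‖₂ = 9.690.

9.690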